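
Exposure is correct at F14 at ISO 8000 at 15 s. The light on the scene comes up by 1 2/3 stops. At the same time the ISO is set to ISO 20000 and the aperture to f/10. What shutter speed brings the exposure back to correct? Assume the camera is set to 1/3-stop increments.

Scene light: 1 2/3 stops brighter.
ISO: 8000 → 10000 → 12800 → 16000 → 20000 — 1 1/3 stops higher (brighter).
Aperture: f/14 → f/13 → f/11 → f/10 — 1 stop opened up (brighter).
Net so far: 4 stops brighter. Shutter speed: 15 → 13 → 10 → 8 → 6 → 5 → 4 → 3.2 → 2.5 → 2 → 1.6 → 1.3 → 1.

1 s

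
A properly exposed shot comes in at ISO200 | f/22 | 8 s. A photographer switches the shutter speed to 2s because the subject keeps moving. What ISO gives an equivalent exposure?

ISO 800

Shutter speed: 8 → 4 → 2 — 2 stops shorter (darker).
Need 2 stops brighter from the ISO: 200 → 400 → 800.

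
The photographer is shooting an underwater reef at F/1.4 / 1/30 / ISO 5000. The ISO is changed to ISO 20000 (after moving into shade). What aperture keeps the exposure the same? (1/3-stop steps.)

f/2.8

ISO: 5000 → 6400 → 8000 → 10000 → 12800 → 16000 → 20000 — 2 stops higher (brighter).
Need 2 stops darker from the aperture: f/1.4 → f/1.6 → f/1.8 → f/2 → f/2.2 → f/2.5 → f/2.8.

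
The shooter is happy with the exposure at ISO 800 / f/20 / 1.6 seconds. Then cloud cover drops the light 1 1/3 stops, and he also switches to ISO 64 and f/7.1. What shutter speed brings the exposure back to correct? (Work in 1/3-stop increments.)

Scene light: 1 1/3 stops darker.
ISO: 800 → 640 → 500 → 400 → 320 → 250 → 200 → 160 → 125 → 100 → 80 → 64 — 3 2/3 stops lower (darker).
Aperture: f/20 → f/18 → f/16 → f/14 → f/13 → f/11 → f/10 → f/9 → f/8 → f/7.1 — 3 stops opened up (brighter).
Net so far: 2 stops darker. Shutter speed: 1.6 → 2 → 2.5 → 3.2 → 4 → 5 → 6.

6 s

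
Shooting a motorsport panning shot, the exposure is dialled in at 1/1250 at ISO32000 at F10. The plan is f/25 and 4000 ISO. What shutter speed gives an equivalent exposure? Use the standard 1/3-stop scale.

1/25s

Aperture: f/10 → f/11 → f/13 → f/14 → f/16 → f/18 → f/20 → f/22 → f/25 — 2 2/3 stops stopped down (darker).
ISO: 32000 → 25600 → 20000 → 16000 → 12800 → 10000 → 8000 → 6400 → 5000 → 4000 — 3 stops dropped (darker).
Net change so far: 5 2/3 stops darker. Offset with the shutter speed: 1/1250 → 1/1000 → 1/800 → 1/640 → 1/500 → 1/400 → 1/320 → 1/250 → 1/200 → 1/160 → 1/125 → 1/100 → 1/80 → 1/60 → 1/50 → 1/40 → 1/30 → 1/25.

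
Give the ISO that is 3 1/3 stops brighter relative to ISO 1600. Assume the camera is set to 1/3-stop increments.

ISO: 1600 → 2000 → 2500 → 3200 → 4000 → 5000 → 6400 → 8000 → 10000 → 12800 → 16000 — 3 1/3 stops higher (brighter).

ISO 16000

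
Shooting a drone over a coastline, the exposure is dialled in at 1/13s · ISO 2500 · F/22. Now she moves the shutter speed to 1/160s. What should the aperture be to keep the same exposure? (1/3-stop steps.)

f/6.3

Shutter speed: 1/13 → 1/15 → 1/20 → 1/25 → 1/30 → 1/40 → 1/50 → 1/60 → 1/80 → 1/100 → 1/125 → 1/160 — 3 2/3 stops shorter (darker).
Need 3 2/3 stops brighter from the aperture: f/22 → f/20 → f/18 → f/16 → f/14 → f/13 → f/11 → f/10 → f/9 → f/8 → f/7.1 → f/6.3.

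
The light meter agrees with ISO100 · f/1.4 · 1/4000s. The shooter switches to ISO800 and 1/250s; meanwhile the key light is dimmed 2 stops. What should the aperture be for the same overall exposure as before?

Scene light: 2 stops darker.
ISO: 100 → 200 → 400 → 800 — 3 stops raised (brighter).
Shutter speed: 1/4000 → 1/2000 → 1/1000 → 1/500 → 1/250 — 4 stops longer (brighter).
Net so far: 5 stops brighter. Aperture: f/1.4 → f/2 → f/2.8 → f/4 → f/5.6 → f/8.

f/8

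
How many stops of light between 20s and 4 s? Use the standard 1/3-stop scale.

2 1/3 stops

20 → 15 → 13 → 10 → 8 → 6 → 5 → 4 — count the steps: 7 third-stops = 2 1/3 stops.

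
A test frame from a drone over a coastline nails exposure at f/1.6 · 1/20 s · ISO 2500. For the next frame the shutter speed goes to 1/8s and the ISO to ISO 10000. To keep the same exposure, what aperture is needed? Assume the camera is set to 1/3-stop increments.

f/5

Shutter speed: 1/20 → 1/15 → 1/13 → 1/10 → 1/8 — 1 1/3 stops slower (brighter).
ISO: 2500 → 3200 → 4000 → 5000 → 6400 → 8000 → 10000 — 2 stops higher (brighter).
Net change so far: 3 1/3 stops brighter. Offset with the aperture: f/1.6 → f/1.8 → f/2 → f/2.2 → f/2.5 → f/2.8 → f/3.2 → f/3.5 → f/4 → f/4.5 → f/5.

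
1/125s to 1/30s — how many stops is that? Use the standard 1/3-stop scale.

2 stops

1/125 → 1/100 → 1/80 → 1/60 → 1/50 → 1/40 → 1/30 — count the steps: 6 third-stops = 2 stops.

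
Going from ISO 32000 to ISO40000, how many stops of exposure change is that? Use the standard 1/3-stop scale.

1/3 stop

32000 → 40000 — count the steps: 1 third-stops = 1/3 stop.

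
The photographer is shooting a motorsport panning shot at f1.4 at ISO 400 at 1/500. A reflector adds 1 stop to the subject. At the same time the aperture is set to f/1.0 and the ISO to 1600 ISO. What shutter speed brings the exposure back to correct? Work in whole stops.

Scene light: 1 stop brighter.
Aperture: f/1.4 → f/1.0 — 1 stop opened up (brighter).
ISO: 400 → 800 → 1600 — 2 stops raised (brighter).
Net so far: 4 stops brighter. Shutter speed: 1/500 → 1/1000 → 1/2000 → 1/4000 → 1/8000.

1/8000s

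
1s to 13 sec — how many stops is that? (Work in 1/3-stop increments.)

1 → 1.3 → 1.6 → 2 → 2.5 → 3.2 → 4 → 5 → 6 → 8 → 10 → 13 — count the steps: 11 third-stops = 3 2/3 stops.

3 2/3 stops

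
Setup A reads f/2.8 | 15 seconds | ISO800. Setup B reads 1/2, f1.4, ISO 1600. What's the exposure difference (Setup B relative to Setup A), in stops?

Aperture: f/2.8 → f/2 → f/1.4 — 2 stops larger aperture (brighter).
Shutter speed: 15 → 8 → 4 → 2 → 1 → 1/2 — 5 stops shorter (darker).
ISO: 800 → 1600 — 1 stop higher (brighter).
Net: +2 −5 +1 = −2 stops.

2 stops darker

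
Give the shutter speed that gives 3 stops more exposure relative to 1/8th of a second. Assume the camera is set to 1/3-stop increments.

Shutter speed: 1/8 → 1/6 → 1/5 → 1/4 → 0.3 → 0.4 → 0.5 → 0.6 → 0.8 → 1 — 3 stops longer (brighter).

1 s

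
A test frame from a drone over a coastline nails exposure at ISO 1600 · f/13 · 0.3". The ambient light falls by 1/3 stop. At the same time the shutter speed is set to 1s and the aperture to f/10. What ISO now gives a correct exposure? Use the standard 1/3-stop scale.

ISO 400

Scene light: 1/3 stop darker.
Shutter speed: 0.3 → 0.4 → 0.5 → 0.6 → 0.8 → 1 — 1 2/3 stops longer (brighter).
Aperture: f/13 → f/11 → f/10 — 2/3 stop wider (brighter).
Net so far: 2 stops brighter. ISO: 1600 → 1250 → 1000 → 800 → 640 → 500 → 400.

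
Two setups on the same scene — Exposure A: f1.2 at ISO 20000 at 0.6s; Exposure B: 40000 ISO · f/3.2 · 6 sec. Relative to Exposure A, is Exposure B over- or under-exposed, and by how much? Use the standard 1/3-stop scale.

Aperture: f/1.2 → f/1.4 → f/1.6 → f/1.8 → f/2 → f/2.2 → f/2.5 → f/2.8 → f/3.2 — 2 2/3 stops stopped down (darker).
Shutter speed: 0.6 → 0.8 → 1 → 1.3 → 1.6 → 2 → 2.5 → 3.2 → 4 → 5 → 6 — 3 1/3 stops slower (brighter).
ISO: 20000 → 25600 → 32000 → 40000 — 1 stop raised (brighter).
Net: −2 2/3 +3 1/3 +1 = +1 2/3 stops.

1 2/3 stops brighter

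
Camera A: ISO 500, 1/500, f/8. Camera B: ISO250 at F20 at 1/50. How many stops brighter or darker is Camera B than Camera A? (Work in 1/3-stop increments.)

Aperture: f/8 → f/9 → f/10 → f/11 → f/13 → f/14 → f/16 → f/18 → f/20 — 2 2/3 stops smaller aperture (darker).
Shutter speed: 1/500 → 1/400 → 1/320 → 1/250 → 1/200 → 1/160 → 1/125 → 1/100 → 1/80 → 1/60 → 1/50 — 3 1/3 stops slower (brighter).
ISO: 500 → 400 → 320 → 250 — 1 stop dropped (darker).
Net: −2 2/3 +3 1/3 −1 = −1/3 stops.

1/3 stop darker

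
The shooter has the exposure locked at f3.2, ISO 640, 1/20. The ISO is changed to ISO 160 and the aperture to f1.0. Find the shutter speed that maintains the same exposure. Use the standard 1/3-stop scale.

ISO: 640 → 500 → 400 → 320 → 250 → 200 → 160 — 2 stops lower (darker).
Aperture: f/3.2 → f/2.8 → f/2.5 → f/2.2 → f/2 → f/1.8 → f/1.6 → f/1.4 → f/1.2 → f/1.1 → f/1.0 — 3 1/3 stops wider (brighter).
Net change so far: 1 1/3 stops brighter. Offset with the shutter speed: 1/20 → 1/25 → 1/30 → 1/40 → 1/50.

1/50s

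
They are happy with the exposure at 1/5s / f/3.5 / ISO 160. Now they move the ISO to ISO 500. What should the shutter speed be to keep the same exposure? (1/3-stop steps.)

ISO: 160 → 200 → 250 → 320 → 400 → 500 — 1 2/3 stops higher (brighter).
Need 1 2/3 stops darker from the shutter speed: 1/5 → 1/6 → 1/8 → 1/10 → 1/13 → 1/15.

1/15s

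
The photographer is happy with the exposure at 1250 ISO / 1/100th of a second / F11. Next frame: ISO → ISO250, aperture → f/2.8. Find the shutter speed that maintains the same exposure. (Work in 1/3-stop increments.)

ISO: 1250 → 1000 → 800 → 640 → 500 → 400 → 320 → 250 — 2 1/3 stops dropped (darker).
Aperture: f/11 → f/10 → f/9 → f/8 → f/7.1 → f/6.3 → f/5.6 → f/5 → f/4.5 → f/4 → f/3.5 → f/3.2 → f/2.8 — 4 stops wider (brighter).
Net change so far: 1 2/3 stops brighter. Offset with the shutter speed: 1/100 → 1/125 → 1/160 → 1/200 → 1/250 → 1/320.

1/320s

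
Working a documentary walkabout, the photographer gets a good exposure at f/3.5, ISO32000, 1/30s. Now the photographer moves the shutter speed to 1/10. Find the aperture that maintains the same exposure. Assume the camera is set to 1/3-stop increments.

Shutter speed: 1/30 → 1/25 → 1/20 → 1/15 → 1/13 → 1/10 — 1 2/3 stops slower (brighter).
Need 1 2/3 stops darker from the aperture: f/3.5 → f/4 → f/4.5 → f/5 → f/5.6 → f/6.3.

f/6.3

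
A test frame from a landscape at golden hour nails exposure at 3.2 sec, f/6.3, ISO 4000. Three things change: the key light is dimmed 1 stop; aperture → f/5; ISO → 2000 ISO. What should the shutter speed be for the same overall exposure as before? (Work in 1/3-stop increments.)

Scene light: 1 stop darker.
Aperture: f/6.3 → f/5.6 → f/5 — 2/3 stop opened up (brighter).
ISO: 4000 → 3200 → 2500 → 2000 — 1 stop lower (darker).
Net so far: 1 1/3 stops darker. Shutter speed: 3.2 → 4 → 5 → 6 → 8.

8 s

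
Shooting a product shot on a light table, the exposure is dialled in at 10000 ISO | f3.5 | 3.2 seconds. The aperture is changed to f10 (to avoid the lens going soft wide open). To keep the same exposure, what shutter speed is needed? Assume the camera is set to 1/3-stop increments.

25 s

Aperture: f/3.5 → f/4 → f/4.5 → f/5 → f/5.6 → f/6.3 → f/7.1 → f/8 → f/9 → f/10 — 3 stops smaller aperture (darker).
Need 3 stops brighter from the shutter speed: 3.2 → 4 → 5 → 6 → 8 → 10 → 13 → 15 → 20 → 25.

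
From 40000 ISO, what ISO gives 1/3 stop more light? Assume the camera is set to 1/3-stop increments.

ISO 51200

ISO: 40000 → 51200 — 1/3 stop higher (brighter).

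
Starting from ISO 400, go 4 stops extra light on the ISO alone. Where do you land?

ISO: 400 → 800 → 1600 → 3200 → 6400 — 4 stops higher (brighter).

ISO 6400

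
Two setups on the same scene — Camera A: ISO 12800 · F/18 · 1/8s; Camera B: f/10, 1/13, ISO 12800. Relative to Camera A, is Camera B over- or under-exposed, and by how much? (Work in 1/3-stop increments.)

Aperture: f/18 → f/16 → f/14 → f/13 → f/11 → f/10 — 1 2/3 stops wider (brighter).
Shutter speed: 1/8 → 1/10 → 1/13 — 2/3 stop faster (darker).
ISO: unchanged.
Net: +1 2/3 −2/3 = +1 stop.

1 stop brighter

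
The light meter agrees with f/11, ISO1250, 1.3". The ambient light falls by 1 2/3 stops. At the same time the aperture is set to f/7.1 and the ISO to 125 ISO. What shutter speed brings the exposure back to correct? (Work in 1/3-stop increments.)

15 s

Scene light: 1 2/3 stops darker.
Aperture: f/11 → f/10 → f/9 → f/8 → f/7.1 — 1 1/3 stops larger aperture (brighter).
ISO: 1250 → 1000 → 800 → 640 → 500 → 400 → 320 → 250 → 200 → 160 → 125 — 3 1/3 stops dropped (darker).
Net so far: 3 2/3 stops darker. Shutter speed: 1.3 → 1.6 → 2 → 2.5 → 3.2 → 4 → 5 → 6 → 8 → 10 → 13 → 15.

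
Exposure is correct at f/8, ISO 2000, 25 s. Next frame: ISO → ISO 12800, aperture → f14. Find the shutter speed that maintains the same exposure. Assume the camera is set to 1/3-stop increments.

13 s

ISO: 2000 → 2500 → 3200 → 4000 → 5000 → 6400 → 8000 → 10000 → 12800 — 2 2/3 stops raised (brighter).
Aperture: f/8 → f/9 → f/10 → f/11 → f/13 → f/14 — 1 2/3 stops smaller aperture (darker).
Net change so far: 1 stop brighter. Offset with the shutter speed: 25 → 20 → 15 → 13.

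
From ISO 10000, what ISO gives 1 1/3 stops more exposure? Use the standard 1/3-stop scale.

ISO 25600

ISO: 10000 → 12800 → 16000 → 20000 → 25600 — 1 1/3 stops raised (brighter).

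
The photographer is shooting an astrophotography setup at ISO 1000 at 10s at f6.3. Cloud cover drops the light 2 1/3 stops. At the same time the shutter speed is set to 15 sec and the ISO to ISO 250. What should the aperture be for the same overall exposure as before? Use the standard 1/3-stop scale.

Scene light: 2 1/3 stops darker.
Shutter speed: 10 → 13 → 15 — 2/3 stop slower (brighter).
ISO: 1000 → 800 → 640 → 500 → 400 → 320 → 250 — 2 stops dropped (darker).
Net so far: 3 2/3 stops darker. Aperture: f/6.3 → f/5.6 → f/5 → f/4.5 → f/4 → f/3.5 → f/3.2 → f/2.8 → f/2.5 → f/2.2 → f/2 → f/1.8.

f/1.8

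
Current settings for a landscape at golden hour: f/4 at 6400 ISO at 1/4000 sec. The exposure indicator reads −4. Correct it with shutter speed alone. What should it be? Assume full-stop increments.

Underexposed by 4 stops → need 4 stops brighter.
Shutter speed: 1/4000 → 1/2000 → 1/1000 → 1/500 → 1/250.

1/250s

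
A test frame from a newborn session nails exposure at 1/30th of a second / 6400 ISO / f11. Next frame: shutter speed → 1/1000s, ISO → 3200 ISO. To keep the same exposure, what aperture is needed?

f/1.4

Shutter speed: 1/30 → 1/60 → 1/125 → 1/250 → 1/500 → 1/1000 — 5 stops faster (darker).
ISO: 6400 → 3200 — 1 stop dropped (darker).
Net change so far: 6 stops darker. Offset with the aperture: f/11 → f/8 → f/5.6 → f/4 → f/2.8 → f/2 → f/1.4.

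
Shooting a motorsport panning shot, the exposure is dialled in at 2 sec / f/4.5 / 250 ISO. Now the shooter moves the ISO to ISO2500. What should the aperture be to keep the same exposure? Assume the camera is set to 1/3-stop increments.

ISO: 250 → 320 → 400 → 500 → 640 → 800 → 1000 → 1250 → 1600 → 2000 → 2500 — 3 1/3 stops raised (brighter).
Need 3 1/3 stops darker from the aperture: f/4.5 → f/5 → f/5.6 → f/6.3 → f/7.1 → f/8 → f/9 → f/10 → f/11 → f/13 → f/14.

f/14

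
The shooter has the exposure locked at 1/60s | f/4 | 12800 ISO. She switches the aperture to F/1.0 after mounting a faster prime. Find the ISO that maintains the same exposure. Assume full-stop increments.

Aperture: f/4 → f/2.8 → f/2 → f/1.4 → f/1.0 — 4 stops opened up (brighter).
Need 4 stops darker from the ISO: 12800 → 6400 → 3200 → 1600 → 800.

ISO 800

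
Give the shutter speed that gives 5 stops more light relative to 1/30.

1 s

Shutter speed: 1/30 → 1/15 → 1/8 → 1/4 → 1/2 → 1 — 5 stops longer (brighter).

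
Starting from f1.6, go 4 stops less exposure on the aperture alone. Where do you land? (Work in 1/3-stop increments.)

Aperture: f/1.6 → f/1.8 → f/2 → f/2.2 → f/2.5 → f/2.8 → f/3.2 → f/3.5 → f/4 → f/4.5 → f/5 → f/5.6 → f/6.3 — 4 stops smaller aperture (darker).

f/6.3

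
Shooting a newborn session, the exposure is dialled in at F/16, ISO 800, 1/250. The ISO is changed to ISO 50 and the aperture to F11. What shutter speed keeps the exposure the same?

1/30s

ISO: 800 → 400 → 200 → 100 → 50 — 4 stops lower (darker).
Aperture: f/16 → f/11 — 1 stop opened up (brighter).
Net change so far: 3 stops darker. Offset with the shutter speed: 1/250 → 1/125 → 1/60 → 1/30.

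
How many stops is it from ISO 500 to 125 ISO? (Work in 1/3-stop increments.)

2 stops

500 → 400 → 320 → 250 → 200 → 160 → 125 — count the steps: 6 third-stops = 2 stops.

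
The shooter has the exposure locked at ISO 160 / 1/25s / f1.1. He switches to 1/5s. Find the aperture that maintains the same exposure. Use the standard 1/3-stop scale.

f/2.5

Shutter speed: 1/25 → 1/20 → 1/15 → 1/13 → 1/10 → 1/8 → 1/6 → 1/5 — 2 1/3 stops longer (brighter).
Need 2 1/3 stops darker from the aperture: f/1.1 → f/1.2 → f/1.4 → f/1.6 → f/1.8 → f/2 → f/2.2 → f/2.5.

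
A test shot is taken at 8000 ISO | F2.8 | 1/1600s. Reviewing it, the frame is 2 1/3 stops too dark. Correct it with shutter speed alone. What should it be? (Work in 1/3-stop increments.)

Underexposed by 2 1/3 stops → need 2 1/3 stops brighter.
Shutter speed: 1/1600 → 1/1250 → 1/1000 → 1/800 → 1/640 → 1/500 → 1/400 → 1/320.

1/320s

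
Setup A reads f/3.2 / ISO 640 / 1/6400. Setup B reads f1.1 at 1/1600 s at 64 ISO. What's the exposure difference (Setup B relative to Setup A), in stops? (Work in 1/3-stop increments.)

Aperture: f/3.2 → f/2.8 → f/2.5 → f/2.2 → f/2 → f/1.8 → f/1.6 → f/1.4 → f/1.2 → f/1.1 — 3 stops opened up (brighter).
Shutter speed: 1/6400 → 1/5000 → 1/4000 → 1/3200 → 1/2500 → 1/2000 → 1/1600 — 2 stops slower (brighter).
ISO: 640 → 500 → 400 → 320 → 250 → 200 → 160 → 125 → 100 → 80 → 64 — 3 1/3 stops lower (darker).
Net: +3 +2 −3 1/3 = +1 2/3 stops.

1 2/3 stops brighter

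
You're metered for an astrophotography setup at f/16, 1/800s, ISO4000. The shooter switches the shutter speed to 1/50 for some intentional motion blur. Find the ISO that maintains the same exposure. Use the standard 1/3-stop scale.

Shutter speed: 1/800 → 1/640 → 1/500 → 1/400 → 1/320 → 1/250 → 1/200 → 1/160 → 1/125 → 1/100 → 1/80 → 1/60 → 1/50 — 4 stops slower (brighter).
Need 4 stops darker from the ISO: 4000 → 3200 → 2500 → 2000 → 1600 → 1250 → 1000 → 800 → 640 → 500 → 400 → 320 → 250.

ISO 250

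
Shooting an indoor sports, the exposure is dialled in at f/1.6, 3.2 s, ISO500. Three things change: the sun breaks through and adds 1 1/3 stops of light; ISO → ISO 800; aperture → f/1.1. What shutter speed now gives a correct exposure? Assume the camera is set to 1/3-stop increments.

Scene light: 1 1/3 stops brighter.
ISO: 500 → 640 → 800 — 2/3 stop higher (brighter).
Aperture: f/1.6 → f/1.4 → f/1.2 → f/1.1 — 1 stop wider (brighter).
Net so far: 3 stops brighter. Shutter speed: 3.2 → 2.5 → 2 → 1.6 → 1.3 → 1 → 0.8 → 0.6 → 0.5 → 0.4.

0.4 s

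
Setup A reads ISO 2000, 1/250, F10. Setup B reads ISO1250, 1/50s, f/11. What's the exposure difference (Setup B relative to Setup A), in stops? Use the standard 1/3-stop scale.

1 1/3 stops brighter

Aperture: f/10 → f/11 — 1/3 stop stopped down (darker).
Shutter speed: 1/250 → 1/200 → 1/160 → 1/125 → 1/100 → 1/80 → 1/60 → 1/50 — 2 1/3 stops longer (brighter).
ISO: 2000 → 1600 → 1250 — 2/3 stop lower (darker).
Net: −1/3 +2 1/3 −2/3 = +1 1/3 stops.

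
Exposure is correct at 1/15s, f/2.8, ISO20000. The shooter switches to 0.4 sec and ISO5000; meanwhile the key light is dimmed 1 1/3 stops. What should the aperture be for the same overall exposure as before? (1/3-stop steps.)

Scene light: 1 1/3 stops darker.
Shutter speed: 1/15 → 1/13 → 1/10 → 1/8 → 1/6 → 1/5 → 1/4 → 0.3 → 0.4 — 2 2/3 stops slower (brighter).
ISO: 20000 → 16000 → 12800 → 10000 → 8000 → 6400 → 5000 — 2 stops dropped (darker).
Net so far: 2/3 stop darker. Aperture: f/2.8 → f/2.5 → f/2.2.

f/2.2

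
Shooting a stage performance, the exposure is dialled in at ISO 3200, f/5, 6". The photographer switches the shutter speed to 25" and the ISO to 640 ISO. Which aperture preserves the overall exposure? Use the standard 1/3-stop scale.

Shutter speed: 6 → 8 → 10 → 13 → 15 → 20 → 25 — 2 stops longer (brighter).
ISO: 3200 → 2500 → 2000 → 1600 → 1250 → 1000 → 800 → 640 — 2 1/3 stops dropped (darker).
Net change so far: 1/3 stop darker. Offset with the aperture: f/5 → f/4.5.

f/4.5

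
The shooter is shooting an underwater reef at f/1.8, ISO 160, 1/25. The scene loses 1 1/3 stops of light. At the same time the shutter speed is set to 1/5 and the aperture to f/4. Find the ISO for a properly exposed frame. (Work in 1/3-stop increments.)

Scene light: 1 1/3 stops darker.
Shutter speed: 1/25 → 1/20 → 1/15 → 1/13 → 1/10 → 1/8 → 1/6 → 1/5 — 2 1/3 stops longer (brighter).
Aperture: f/1.8 → f/2 → f/2.2 → f/2.5 → f/2.8 → f/3.2 → f/3.5 → f/4 — 2 1/3 stops narrower (darker).
Net so far: 1 1/3 stops darker. ISO: 160 → 200 → 250 → 320 → 400.

ISO 400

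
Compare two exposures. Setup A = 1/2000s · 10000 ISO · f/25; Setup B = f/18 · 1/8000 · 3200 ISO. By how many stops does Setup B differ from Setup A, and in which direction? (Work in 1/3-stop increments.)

2 2/3 stops darker

Aperture: f/25 → f/22 → f/20 → f/18 — 1 stop opened up (brighter).
Shutter speed: 1/2000 → 1/2500 → 1/3200 → 1/4000 → 1/5000 → 1/6400 → 1/8000 — 2 stops faster (darker).
ISO: 10000 → 8000 → 6400 → 5000 → 4000 → 3200 — 1 2/3 stops dropped (darker).
Net: +1 −2 −1 2/3 = −2 2/3 stops.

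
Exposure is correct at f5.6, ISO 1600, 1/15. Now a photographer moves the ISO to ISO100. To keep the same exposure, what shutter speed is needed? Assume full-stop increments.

1 s

ISO: 1600 → 800 → 400 → 200 → 100 — 4 stops dropped (darker).
Need 4 stops brighter from the shutter speed: 1/15 → 1/8 → 1/4 → 1/2 → 1.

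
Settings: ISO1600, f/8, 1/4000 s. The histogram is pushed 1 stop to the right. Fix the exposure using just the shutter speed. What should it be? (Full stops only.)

1/8000s

Overexposed by 1 stop → need 1 stop darker.
Shutter speed: 1/4000 → 1/8000.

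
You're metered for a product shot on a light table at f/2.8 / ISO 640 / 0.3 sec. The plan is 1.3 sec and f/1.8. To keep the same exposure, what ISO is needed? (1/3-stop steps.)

Shutter speed: 0.3 → 0.4 → 0.5 → 0.6 → 0.8 → 1 → 1.3 — 2 stops longer (brighter).
Aperture: f/2.8 → f/2.5 → f/2.2 → f/2 → f/1.8 — 1 1/3 stops larger aperture (brighter).
Net change so far: 3 1/3 stops brighter. Offset with the ISO: 640 → 500 → 400 → 320 → 250 → 200 → 160 → 125 → 100 → 80 → 64.

ISO 64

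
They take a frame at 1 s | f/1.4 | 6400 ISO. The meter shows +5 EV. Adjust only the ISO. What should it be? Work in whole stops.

ISO 200

Overexposed by 5 stops → need 5 stops darker.
ISO: 6400 → 3200 → 1600 → 800 → 400 → 200.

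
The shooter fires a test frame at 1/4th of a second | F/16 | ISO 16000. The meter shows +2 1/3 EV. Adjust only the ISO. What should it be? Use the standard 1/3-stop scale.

Overexposed by 2 1/3 stops → need 2 1/3 stops darker.
ISO: 16000 → 12800 → 10000 → 8000 → 6400 → 5000 → 4000 → 3200.

ISO 3200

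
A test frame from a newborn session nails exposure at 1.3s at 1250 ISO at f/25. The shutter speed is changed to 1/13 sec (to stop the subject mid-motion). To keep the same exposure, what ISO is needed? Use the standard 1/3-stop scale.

Shutter speed: 1.3 → 1 → 0.8 → 0.6 → 0.5 → 0.4 → 0.3 → 1/4 → 1/5 → 1/6 → 1/8 → 1/10 → 1/13 — 4 stops faster (darker).
Need 4 stops brighter from the ISO: 1250 → 1600 → 2000 → 2500 → 3200 → 4000 → 5000 → 6400 → 8000 → 10000 → 12800 → 16000 → 20000.

ISO 20000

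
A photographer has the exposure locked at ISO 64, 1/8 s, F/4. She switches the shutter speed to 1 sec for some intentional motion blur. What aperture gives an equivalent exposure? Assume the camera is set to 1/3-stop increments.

Shutter speed: 1/8 → 1/6 → 1/5 → 1/4 → 0.3 → 0.4 → 0.5 → 0.6 → 0.8 → 1 — 3 stops longer (brighter).
Need 3 stops darker from the aperture: f/4 → f/4.5 → f/5 → f/5.6 → f/6.3 → f/7.1 → f/8 → f/9 → f/10 → f/11.

f/11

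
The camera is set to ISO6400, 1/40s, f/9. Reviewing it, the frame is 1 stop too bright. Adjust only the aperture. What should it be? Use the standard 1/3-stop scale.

f/13

Overexposed by 1 stop → need 1 stop darker.
Aperture: f/9 → f/10 → f/11 → f/13.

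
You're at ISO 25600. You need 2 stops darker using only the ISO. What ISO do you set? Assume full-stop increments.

ISO 6400

ISO: 25600 → 12800 → 6400 — 2 stops dropped (darker).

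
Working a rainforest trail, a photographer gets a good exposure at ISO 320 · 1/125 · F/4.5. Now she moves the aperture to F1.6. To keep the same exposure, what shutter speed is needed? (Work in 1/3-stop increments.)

Aperture: f/4.5 → f/4 → f/3.5 → f/3.2 → f/2.8 → f/2.5 → f/2.2 → f/2 → f/1.8 → f/1.6 — 3 stops larger aperture (brighter).
Need 3 stops darker from the shutter speed: 1/125 → 1/160 → 1/200 → 1/250 → 1/320 → 1/400 → 1/500 → 1/640 → 1/800 → 1/1000.

1/1000s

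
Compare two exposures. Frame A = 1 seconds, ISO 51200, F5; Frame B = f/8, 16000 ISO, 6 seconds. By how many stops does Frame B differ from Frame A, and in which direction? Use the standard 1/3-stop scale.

Aperture: f/5 → f/5.6 → f/6.3 → f/7.1 → f/8 — 1 1/3 stops narrower (darker).
Shutter speed: 1 → 1.3 → 1.6 → 2 → 2.5 → 3.2 → 4 → 5 → 6 — 2 2/3 stops slower (brighter).
ISO: 51200 → 40000 → 32000 → 25600 → 20000 → 16000 — 1 2/3 stops dropped (darker).
Net: −1 1/3 +2 2/3 −1 2/3 = −1/3 stops.

1/3 stop darker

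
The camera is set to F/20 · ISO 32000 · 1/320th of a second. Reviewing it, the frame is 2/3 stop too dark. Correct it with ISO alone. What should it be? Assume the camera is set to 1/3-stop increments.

Underexposed by 2/3 stop → need 2/3 stop brighter.
ISO: 32000 → 40000 → 51200.

ISO 51200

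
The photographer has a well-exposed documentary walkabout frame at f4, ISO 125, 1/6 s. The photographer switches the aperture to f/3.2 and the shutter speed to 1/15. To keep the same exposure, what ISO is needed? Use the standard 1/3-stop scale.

ISO 200

Aperture: f/4 → f/3.5 → f/3.2 — 2/3 stop wider (brighter).
Shutter speed: 1/6 → 1/8 → 1/10 → 1/13 → 1/15 — 1 1/3 stops shorter (darker).
Net change so far: 2/3 stop darker. Offset with the ISO: 125 → 160 → 200.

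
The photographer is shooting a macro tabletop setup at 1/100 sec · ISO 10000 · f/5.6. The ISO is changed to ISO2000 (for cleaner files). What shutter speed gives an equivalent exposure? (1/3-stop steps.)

1/20s

ISO: 10000 → 8000 → 6400 → 5000 → 4000 → 3200 → 2500 → 2000 — 2 1/3 stops dropped (darker).
Need 2 1/3 stops brighter from the shutter speed: 1/100 → 1/80 → 1/60 → 1/50 → 1/40 → 1/30 → 1/25 → 1/20.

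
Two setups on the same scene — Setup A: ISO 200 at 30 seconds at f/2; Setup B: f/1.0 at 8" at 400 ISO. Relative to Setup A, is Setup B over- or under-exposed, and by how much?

1 stop brighter

Aperture: f/2 → f/1.4 → f/1.0 — 2 stops opened up (brighter).
Shutter speed: 30 → 15 → 8 — 2 stops shorter (darker).
ISO: 200 → 400 — 1 stop higher (brighter).
Net: +2 −2 +1 = +1 stop.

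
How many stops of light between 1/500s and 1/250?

1 stop

1/500 → 1/250 — count the steps: 1 stop.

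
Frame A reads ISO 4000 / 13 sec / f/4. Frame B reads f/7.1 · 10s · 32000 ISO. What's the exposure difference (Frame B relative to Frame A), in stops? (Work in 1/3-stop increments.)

1 stop brighter

Aperture: f/4 → f/4.5 → f/5 → f/5.6 → f/6.3 → f/7.1 — 1 2/3 stops stopped down (darker).
Shutter speed: 13 → 10 — 1/3 stop faster (darker).
ISO: 4000 → 5000 → 6400 → 8000 → 10000 → 12800 → 16000 → 20000 → 25600 → 32000 — 3 stops higher (brighter).
Net: −1 2/3 −1/3 +3 = +1 stop.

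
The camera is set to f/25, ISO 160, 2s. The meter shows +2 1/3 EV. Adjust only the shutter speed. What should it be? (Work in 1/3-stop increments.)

Overexposed by 2 1/3 stops → need 2 1/3 stops darker.
Shutter speed: 2 → 1.6 → 1.3 → 1 → 0.8 → 0.6 → 0.5 → 0.4.

0.4 s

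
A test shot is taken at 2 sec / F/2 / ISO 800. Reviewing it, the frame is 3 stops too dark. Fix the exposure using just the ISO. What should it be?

ISO 6400

Underexposed by 3 stops → need 3 stops brighter.
ISO: 800 → 1600 → 3200 → 6400.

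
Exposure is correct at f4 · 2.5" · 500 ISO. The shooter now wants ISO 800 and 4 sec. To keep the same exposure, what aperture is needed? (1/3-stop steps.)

ISO: 500 → 640 → 800 — 2/3 stop higher (brighter).
Shutter speed: 2.5 → 3.2 → 4 — 2/3 stop longer (brighter).
Net change so far: 1 1/3 stops brighter. Offset with the aperture: f/4 → f/4.5 → f/5 → f/5.6 → f/6.3.

f/6.3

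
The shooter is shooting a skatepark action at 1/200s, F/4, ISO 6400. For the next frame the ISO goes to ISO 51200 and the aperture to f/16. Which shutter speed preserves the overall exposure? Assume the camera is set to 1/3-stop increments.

ISO: 6400 → 8000 → 10000 → 12800 → 16000 → 20000 → 25600 → 32000 → 40000 → 51200 — 3 stops raised (brighter).
Aperture: f/4 → f/4.5 → f/5 → f/5.6 → f/6.3 → f/7.1 → f/8 → f/9 → f/10 → f/11 → f/13 → f/14 → f/16 — 4 stops stopped down (darker).
Net change so far: 1 stop darker. Offset with the shutter speed: 1/200 → 1/160 → 1/125 → 1/100.

1/100s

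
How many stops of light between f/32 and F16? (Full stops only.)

f/32 → f/22 → f/16 — count the steps: 2 stops.

2 stops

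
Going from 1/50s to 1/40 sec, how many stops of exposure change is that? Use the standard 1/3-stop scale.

1/3 stop

1/50 → 1/40 — count the steps: 1 third-stops = 1/3 stop.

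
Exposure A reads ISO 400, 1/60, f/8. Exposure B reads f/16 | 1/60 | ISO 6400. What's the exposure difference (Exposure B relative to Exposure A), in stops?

Aperture: f/8 → f/11 → f/16 — 2 stops narrower (darker).
Shutter speed: unchanged.
ISO: 400 → 800 → 1600 → 3200 → 6400 — 4 stops raised (brighter).
Net: −2 +4 = +2 stops.

2 stops brighter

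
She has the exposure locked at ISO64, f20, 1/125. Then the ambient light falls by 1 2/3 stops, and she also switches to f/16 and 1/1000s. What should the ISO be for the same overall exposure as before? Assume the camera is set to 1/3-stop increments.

ISO 1000

Scene light: 1 2/3 stops darker.
Aperture: f/20 → f/18 → f/16 — 2/3 stop wider (brighter).
Shutter speed: 1/125 → 1/160 → 1/200 → 1/250 → 1/320 → 1/400 → 1/500 → 1/640 → 1/800 → 1/1000 — 3 stops shorter (darker).
Net so far: 4 stops darker. ISO: 64 → 80 → 100 → 125 → 160 → 200 → 250 → 320 → 400 → 500 → 640 → 800 → 1000.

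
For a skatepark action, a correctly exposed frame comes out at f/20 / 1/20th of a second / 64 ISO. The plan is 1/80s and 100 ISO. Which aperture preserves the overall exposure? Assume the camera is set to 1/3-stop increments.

f/13

Shutter speed: 1/20 → 1/25 → 1/30 → 1/40 → 1/50 → 1/60 → 1/80 — 2 stops shorter (darker).
ISO: 64 → 80 → 100 — 2/3 stop higher (brighter).
Net change so far: 1 1/3 stops darker. Offset with the aperture: f/20 → f/18 → f/16 → f/14 → f/13.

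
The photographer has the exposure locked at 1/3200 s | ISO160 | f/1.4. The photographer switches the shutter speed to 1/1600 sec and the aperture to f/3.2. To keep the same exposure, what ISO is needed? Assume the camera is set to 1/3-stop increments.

ISO 400

Shutter speed: 1/3200 → 1/2500 → 1/2000 → 1/1600 — 1 stop longer (brighter).
Aperture: f/1.4 → f/1.6 → f/1.8 → f/2 → f/2.2 → f/2.5 → f/2.8 → f/3.2 — 2 1/3 stops narrower (darker).
Net change so far: 1 1/3 stops darker. Offset with the ISO: 160 → 200 → 250 → 320 → 400.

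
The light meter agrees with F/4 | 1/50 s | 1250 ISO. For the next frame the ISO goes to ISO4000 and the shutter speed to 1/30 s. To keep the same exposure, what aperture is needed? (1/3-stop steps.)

f/9

ISO: 1250 → 1600 → 2000 → 2500 → 3200 → 4000 — 1 2/3 stops higher (brighter).
Shutter speed: 1/50 → 1/40 → 1/30 — 2/3 stop slower (brighter).
Net change so far: 2 1/3 stops brighter. Offset with the aperture: f/4 → f/4.5 → f/5 → f/5.6 → f/6.3 → f/7.1 → f/8 → f/9.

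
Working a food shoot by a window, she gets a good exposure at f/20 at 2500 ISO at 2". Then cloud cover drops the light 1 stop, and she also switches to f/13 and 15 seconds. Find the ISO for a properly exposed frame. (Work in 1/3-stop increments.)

Scene light: 1 stop darker.
Aperture: f/20 → f/18 → f/16 → f/14 → f/13 — 1 1/3 stops larger aperture (brighter).
Shutter speed: 2 → 2.5 → 3.2 → 4 → 5 → 6 → 8 → 10 → 13 → 15 — 3 stops longer (brighter).
Net so far: 3 1/3 stops brighter. ISO: 2500 → 2000 → 1600 → 1250 → 1000 → 800 → 640 → 500 → 400 → 320 → 250.

ISO 250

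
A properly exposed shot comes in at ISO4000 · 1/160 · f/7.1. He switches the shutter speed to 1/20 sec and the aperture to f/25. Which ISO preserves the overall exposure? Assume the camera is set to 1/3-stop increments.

Shutter speed: 1/160 → 1/125 → 1/100 → 1/80 → 1/60 → 1/50 → 1/40 → 1/30 → 1/25 → 1/20 — 3 stops slower (brighter).
Aperture: f/7.1 → f/8 → f/9 → f/10 → f/11 → f/13 → f/14 → f/16 → f/18 → f/20 → f/22 → f/25 — 3 2/3 stops stopped down (darker).
Net change so far: 2/3 stop darker. Offset with the ISO: 4000 → 5000 → 6400.

ISO 6400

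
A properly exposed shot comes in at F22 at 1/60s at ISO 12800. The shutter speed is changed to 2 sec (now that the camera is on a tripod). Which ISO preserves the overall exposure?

ISO 100

Shutter speed: 1/60 → 1/30 → 1/15 → 1/8 → 1/4 → 1/2 → 1 → 2 — 7 stops slower (brighter).
Need 7 stops darker from the ISO: 12800 → 6400 → 3200 → 1600 → 800 → 400 → 200 → 100.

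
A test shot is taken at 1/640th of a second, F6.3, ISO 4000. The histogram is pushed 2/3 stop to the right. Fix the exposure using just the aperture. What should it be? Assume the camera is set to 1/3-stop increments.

f/8

Overexposed by 2/3 stop → need 2/3 stop darker.
Aperture: f/6.3 → f/7.1 → f/8.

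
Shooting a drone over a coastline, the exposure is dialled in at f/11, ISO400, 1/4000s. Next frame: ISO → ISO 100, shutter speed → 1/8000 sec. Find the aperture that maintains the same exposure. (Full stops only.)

ISO: 400 → 200 → 100 — 2 stops lower (darker).
Shutter speed: 1/4000 → 1/8000 — 1 stop faster (darker).
Net change so far: 3 stops darker. Offset with the aperture: f/11 → f/8 → f/5.6 → f/4.

f/4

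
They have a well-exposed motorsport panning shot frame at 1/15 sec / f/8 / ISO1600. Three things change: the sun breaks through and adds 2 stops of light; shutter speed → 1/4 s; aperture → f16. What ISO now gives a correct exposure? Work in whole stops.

ISO 400

Scene light: 2 stops brighter.
Shutter speed: 1/15 → 1/8 → 1/4 — 2 stops longer (brighter).
Aperture: f/8 → f/11 → f/16 — 2 stops stopped down (darker).
Net so far: 2 stops brighter. ISO: 1600 → 800 → 400.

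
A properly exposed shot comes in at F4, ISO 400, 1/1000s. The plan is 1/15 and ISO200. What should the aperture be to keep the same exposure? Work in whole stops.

Shutter speed: 1/1000 → 1/500 → 1/250 → 1/125 → 1/60 → 1/30 → 1/15 — 6 stops slower (brighter).
ISO: 400 → 200 — 1 stop lower (darker).
Net change so far: 5 stops brighter. Offset with the aperture: f/4 → f/5.6 → f/8 → f/11 → f/16 → f/22.

f/22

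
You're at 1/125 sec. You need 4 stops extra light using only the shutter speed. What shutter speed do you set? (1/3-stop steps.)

Shutter speed: 1/125 → 1/100 → 1/80 → 1/60 → 1/50 → 1/40 → 1/30 → 1/25 → 1/20 → 1/15 → 1/13 → 1/10 → 1/8 — 4 stops longer (brighter).

1/8s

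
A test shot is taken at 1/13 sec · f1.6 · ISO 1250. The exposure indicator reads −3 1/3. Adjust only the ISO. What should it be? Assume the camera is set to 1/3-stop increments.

Underexposed by 3 1/3 stops → need 3 1/3 stops brighter.
ISO: 1250 → 1600 → 2000 → 2500 → 3200 → 4000 → 5000 → 6400 → 8000 → 10000 → 12800.

ISO 12800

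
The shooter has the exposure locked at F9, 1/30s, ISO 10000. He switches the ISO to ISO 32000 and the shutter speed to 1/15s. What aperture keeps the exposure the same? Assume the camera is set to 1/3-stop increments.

ISO: 10000 → 12800 → 16000 → 20000 → 25600 → 32000 — 1 2/3 stops raised (brighter).
Shutter speed: 1/30 → 1/25 → 1/20 → 1/15 — 1 stop slower (brighter).
Net change so far: 2 2/3 stops brighter. Offset with the aperture: f/9 → f/10 → f/11 → f/13 → f/14 → f/16 → f/18 → f/20 → f/22.

f/22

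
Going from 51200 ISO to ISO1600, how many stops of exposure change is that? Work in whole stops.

5 stops

51200 → 25600 → 12800 → 6400 → 3200 → 1600 — count the steps: 5 stops.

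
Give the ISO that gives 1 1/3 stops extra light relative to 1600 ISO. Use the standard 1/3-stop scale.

ISO: 1600 → 2000 → 2500 → 3200 → 4000 — 1 1/3 stops higher (brighter).

ISO 4000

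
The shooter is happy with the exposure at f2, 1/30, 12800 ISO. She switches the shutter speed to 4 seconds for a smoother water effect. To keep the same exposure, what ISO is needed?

Shutter speed: 1/30 → 1/15 → 1/8 → 1/4 → 1/2 → 1 → 2 → 4 — 7 stops slower (brighter).
Need 7 stops darker from the ISO: 12800 → 6400 → 3200 → 1600 → 800 → 400 → 200 → 100.

ISO 100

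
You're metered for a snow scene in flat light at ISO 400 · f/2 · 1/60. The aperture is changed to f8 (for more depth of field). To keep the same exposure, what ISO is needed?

Aperture: f/2 → f/2.8 → f/4 → f/5.6 → f/8 — 4 stops smaller aperture (darker).
Need 4 stops brighter from the ISO: 400 → 800 → 1600 → 3200 → 6400.

ISO 6400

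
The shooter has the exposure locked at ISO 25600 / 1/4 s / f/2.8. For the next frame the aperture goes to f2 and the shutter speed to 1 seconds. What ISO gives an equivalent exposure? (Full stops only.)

Aperture: f/2.8 → f/2 — 1 stop larger aperture (brighter).
Shutter speed: 1/4 → 1/2 → 1 — 2 stops slower (brighter).
Net change so far: 3 stops brighter. Offset with the ISO: 25600 → 12800 → 6400 → 3200.

ISO 3200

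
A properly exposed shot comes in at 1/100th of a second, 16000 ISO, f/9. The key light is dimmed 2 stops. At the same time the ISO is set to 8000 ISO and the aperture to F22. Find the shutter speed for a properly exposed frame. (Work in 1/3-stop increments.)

0.5 s

Scene light: 2 stops darker.
ISO: 16000 → 12800 → 10000 → 8000 — 1 stop lower (darker).
Aperture: f/9 → f/10 → f/11 → f/13 → f/14 → f/16 → f/18 → f/20 → f/22 — 2 2/3 stops narrower (darker).
Net so far: 5 2/3 stops darker. Shutter speed: 1/100 → 1/80 → 1/60 → 1/50 → 1/40 → 1/30 → 1/25 → 1/20 → 1/15 → 1/13 → 1/10 → 1/8 → 1/6 → 1/5 → 1/4 → 0.3 → 0.4 → 0.5.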